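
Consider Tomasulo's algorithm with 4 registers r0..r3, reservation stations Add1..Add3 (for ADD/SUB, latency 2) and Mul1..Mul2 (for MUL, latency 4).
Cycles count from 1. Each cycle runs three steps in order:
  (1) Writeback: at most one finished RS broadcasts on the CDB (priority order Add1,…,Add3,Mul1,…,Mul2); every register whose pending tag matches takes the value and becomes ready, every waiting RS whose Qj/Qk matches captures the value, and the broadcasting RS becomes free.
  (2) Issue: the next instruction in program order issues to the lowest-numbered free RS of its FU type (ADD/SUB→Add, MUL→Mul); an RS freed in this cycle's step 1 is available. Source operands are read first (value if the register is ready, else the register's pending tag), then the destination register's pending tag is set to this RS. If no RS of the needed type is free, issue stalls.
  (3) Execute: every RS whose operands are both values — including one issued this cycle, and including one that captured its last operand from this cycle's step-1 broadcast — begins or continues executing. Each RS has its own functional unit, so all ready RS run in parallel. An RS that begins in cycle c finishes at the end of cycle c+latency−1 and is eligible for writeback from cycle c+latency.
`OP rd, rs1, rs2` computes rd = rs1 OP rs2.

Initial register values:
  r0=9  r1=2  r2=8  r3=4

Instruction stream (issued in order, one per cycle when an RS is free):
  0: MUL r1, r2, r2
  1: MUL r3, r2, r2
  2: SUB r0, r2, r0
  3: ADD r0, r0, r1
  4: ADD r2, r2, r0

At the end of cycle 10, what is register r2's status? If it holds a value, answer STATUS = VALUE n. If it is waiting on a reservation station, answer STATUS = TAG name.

cycle 1: issue MUL r1<-Mul1 // r0:9,r1:Mul1,r2:8,r3:4
cycle 2: issue MUL r3<-Mul2 // r0:9,r1:Mul1,r2:8,r3:Mul2
cycle 3: issue SUB r0<-Add1 // r0:Add1,r1:Mul1,r2:8,r3:Mul2
cycle 4: issue ADD r0<-Add2 // r0:Add2,r1:Mul1,r2:8,r3:Mul2
cycle 5: CDB Add1=-1; issue ADD r2<-Add1 // r0:Add2,r1:Mul1,r2:Add1,r3:Mul2
cycle 6: CDB Mul1=64 // r0:Add2,r1:64,r2:Add1,r3:Mul2
cycle 7: CDB Mul2=64 // r0:Add2,r1:64,r2:Add1,r3:64
cycle 8: CDB Add2=63 // r0:63,r1:64,r2:Add1,r3:64
cycle 9: - // r0:63,r1:64,r2:Add1,r3:64
cycle 10: CDB Add1=71 // r0:63,r1:64,r2:71,r3:64

STATUS = VALUE 71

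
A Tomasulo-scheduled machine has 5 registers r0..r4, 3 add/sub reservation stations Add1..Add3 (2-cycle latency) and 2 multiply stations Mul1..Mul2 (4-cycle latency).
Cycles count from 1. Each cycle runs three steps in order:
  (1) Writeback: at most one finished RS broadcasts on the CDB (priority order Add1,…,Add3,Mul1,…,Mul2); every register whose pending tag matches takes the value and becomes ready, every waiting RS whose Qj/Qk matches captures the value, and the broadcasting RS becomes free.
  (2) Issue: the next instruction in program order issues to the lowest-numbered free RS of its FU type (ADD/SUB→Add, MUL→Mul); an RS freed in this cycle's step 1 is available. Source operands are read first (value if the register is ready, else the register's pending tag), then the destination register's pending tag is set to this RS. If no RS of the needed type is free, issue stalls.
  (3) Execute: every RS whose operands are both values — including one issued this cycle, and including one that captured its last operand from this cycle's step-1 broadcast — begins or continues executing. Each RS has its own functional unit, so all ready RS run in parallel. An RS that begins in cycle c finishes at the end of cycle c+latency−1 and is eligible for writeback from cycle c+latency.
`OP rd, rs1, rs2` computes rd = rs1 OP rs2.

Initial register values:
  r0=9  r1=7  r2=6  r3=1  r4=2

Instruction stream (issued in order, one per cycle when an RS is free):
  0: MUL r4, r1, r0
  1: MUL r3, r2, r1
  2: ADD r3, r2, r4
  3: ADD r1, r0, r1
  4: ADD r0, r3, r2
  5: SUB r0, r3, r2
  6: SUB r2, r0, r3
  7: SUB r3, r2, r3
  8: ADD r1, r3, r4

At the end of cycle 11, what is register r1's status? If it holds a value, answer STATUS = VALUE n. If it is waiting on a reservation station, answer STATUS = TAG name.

STATUS = TAG Add3

  c1: issue MUL r4<-Mul1  regs: r0:9,r1:7,r2:6,r3:1,r4:Mul1
  c2: issue MUL r3<-Mul2  regs: r0:9,r1:7,r2:6,r3:Mul2,r4:Mul1
  c3: issue ADD r3<-Add1  regs: r0:9,r1:7,r2:6,r3:Add1,r4:Mul1
  c4: issue ADD r1<-Add2  regs: r0:9,r1:Add2,r2:6,r3:Add1,r4:Mul1
  c5: CDB Mul1=63; issue ADD r0<-Add3  regs: r0:Add3,r1:Add2,r2:6,r3:Add1,r4:63
  c6: CDB Add2=16; issue SUB r0<-Add2  regs: r0:Add2,r1:16,r2:6,r3:Add1,r4:63
  c7: CDB Add1=69; issue SUB r2<-Add1  regs: r0:Add2,r1:16,r2:Add1,r3:69,r4:63
  c8: CDB Mul2=42; stall  regs: r0:Add2,r1:16,r2:Add1,r3:69,r4:63
  c9: CDB Add2=63; issue SUB r3<-Add2  regs: r0:63,r1:16,r2:Add1,r3:Add2,r4:63
  c10: CDB Add3=75; issue ADD r1<-Add3  regs: r0:63,r1:Add3,r2:Add1,r3:Add2,r4:63
  c11: CDB Add1=-6  regs: r0:63,r1:Add3,r2:-6,r3:Add2,r4:63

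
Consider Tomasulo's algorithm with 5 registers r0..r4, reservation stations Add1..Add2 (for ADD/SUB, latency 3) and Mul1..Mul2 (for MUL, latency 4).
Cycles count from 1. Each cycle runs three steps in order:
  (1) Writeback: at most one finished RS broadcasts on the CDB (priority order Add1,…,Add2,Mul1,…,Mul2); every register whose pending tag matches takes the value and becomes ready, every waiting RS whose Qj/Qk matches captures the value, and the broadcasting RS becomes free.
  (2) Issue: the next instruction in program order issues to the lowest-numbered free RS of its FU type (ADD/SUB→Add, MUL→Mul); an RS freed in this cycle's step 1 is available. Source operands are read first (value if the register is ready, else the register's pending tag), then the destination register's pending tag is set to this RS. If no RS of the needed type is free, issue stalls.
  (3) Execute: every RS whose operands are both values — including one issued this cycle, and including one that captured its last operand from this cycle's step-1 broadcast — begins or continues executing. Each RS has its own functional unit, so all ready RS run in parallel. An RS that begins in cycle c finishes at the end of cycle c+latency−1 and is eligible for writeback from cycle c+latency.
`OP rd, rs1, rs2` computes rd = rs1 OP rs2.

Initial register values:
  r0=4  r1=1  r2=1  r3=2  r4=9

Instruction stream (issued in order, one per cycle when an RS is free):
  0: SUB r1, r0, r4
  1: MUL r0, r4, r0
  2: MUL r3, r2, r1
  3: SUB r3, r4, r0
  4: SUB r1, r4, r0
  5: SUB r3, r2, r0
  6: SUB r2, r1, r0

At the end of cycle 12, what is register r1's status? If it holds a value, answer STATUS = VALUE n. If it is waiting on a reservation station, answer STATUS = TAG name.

STATUS = VALUE -27

cycle 1: issue SUB r1<-Add1 // r0:4,r1:Add1,r2:1,r3:2,r4:9
cycle 2: issue MUL r0<-Mul1 // r0:Mul1,r1:Add1,r2:1,r3:2,r4:9
cycle 3: issue MUL r3<-Mul2 // r0:Mul1,r1:Add1,r2:1,r3:Mul2,r4:9
cycle 4: CDB Add1=-5; issue SUB r3<-Add1 // r0:Mul1,r1:-5,r2:1,r3:Add1,r4:9
cycle 5: issue SUB r1<-Add2 // r0:Mul1,r1:Add2,r2:1,r3:Add1,r4:9
cycle 6: CDB Mul1=36; stall // r0:36,r1:Add2,r2:1,r3:Add1,r4:9
cycle 7: stall // r0:36,r1:Add2,r2:1,r3:Add1,r4:9
cycle 8: CDB Mul2=-5; stall // r0:36,r1:Add2,r2:1,r3:Add1,r4:9
cycle 9: CDB Add1=-27; issue SUB r3<-Add1 // r0:36,r1:Add2,r2:1,r3:Add1,r4:9
cycle 10: CDB Add2=-27; issue SUB r2<-Add2 // r0:36,r1:-27,r2:Add2,r3:Add1,r4:9
cycle 11: - // r0:36,r1:-27,r2:Add2,r3:Add1,r4:9
cycle 12: CDB Add1=-35 // r0:36,r1:-27,r2:Add2,r3:-35,r4:9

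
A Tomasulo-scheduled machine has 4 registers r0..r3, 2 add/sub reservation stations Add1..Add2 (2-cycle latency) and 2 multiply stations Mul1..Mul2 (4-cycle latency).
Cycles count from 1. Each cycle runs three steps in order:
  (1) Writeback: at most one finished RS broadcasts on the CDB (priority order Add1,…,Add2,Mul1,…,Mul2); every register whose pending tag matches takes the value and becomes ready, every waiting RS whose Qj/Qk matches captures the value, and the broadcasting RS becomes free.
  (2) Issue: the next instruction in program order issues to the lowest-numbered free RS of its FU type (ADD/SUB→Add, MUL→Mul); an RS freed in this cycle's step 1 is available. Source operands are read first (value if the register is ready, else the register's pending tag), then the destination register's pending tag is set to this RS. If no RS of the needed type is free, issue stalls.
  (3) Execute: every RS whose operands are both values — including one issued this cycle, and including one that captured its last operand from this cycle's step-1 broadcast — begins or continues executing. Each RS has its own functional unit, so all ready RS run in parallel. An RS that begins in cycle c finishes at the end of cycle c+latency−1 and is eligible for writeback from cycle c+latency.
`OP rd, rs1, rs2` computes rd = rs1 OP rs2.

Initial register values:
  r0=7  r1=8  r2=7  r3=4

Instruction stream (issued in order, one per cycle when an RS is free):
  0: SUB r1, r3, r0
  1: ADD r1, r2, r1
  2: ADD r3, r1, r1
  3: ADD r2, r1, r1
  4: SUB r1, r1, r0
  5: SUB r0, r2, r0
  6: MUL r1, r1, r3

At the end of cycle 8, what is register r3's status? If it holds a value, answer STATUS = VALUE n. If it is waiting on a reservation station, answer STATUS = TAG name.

c1: issue SUB r1<-Add1 | r0:7,r1:Add1,r2:7,r3:4
c2: issue ADD r1<-Add2 | r0:7,r1:Add2,r2:7,r3:4
c3: CDB Add1=-3; issue ADD r3<-Add1 | r0:7,r1:Add2,r2:7,r3:Add1
c4: stall | r0:7,r1:Add2,r2:7,r3:Add1
c5: CDB Add2=4; issue ADD r2<-Add2 | r0:7,r1:4,r2:Add2,r3:Add1
c6: stall | r0:7,r1:4,r2:Add2,r3:Add1
c7: CDB Add1=8; issue SUB r1<-Add1 | r0:7,r1:Add1,r2:Add2,r3:8
c8: CDB Add2=8; issue SUB r0<-Add2 | r0:Add2,r1:Add1,r2:8,r3:8

STATUS = VALUE 8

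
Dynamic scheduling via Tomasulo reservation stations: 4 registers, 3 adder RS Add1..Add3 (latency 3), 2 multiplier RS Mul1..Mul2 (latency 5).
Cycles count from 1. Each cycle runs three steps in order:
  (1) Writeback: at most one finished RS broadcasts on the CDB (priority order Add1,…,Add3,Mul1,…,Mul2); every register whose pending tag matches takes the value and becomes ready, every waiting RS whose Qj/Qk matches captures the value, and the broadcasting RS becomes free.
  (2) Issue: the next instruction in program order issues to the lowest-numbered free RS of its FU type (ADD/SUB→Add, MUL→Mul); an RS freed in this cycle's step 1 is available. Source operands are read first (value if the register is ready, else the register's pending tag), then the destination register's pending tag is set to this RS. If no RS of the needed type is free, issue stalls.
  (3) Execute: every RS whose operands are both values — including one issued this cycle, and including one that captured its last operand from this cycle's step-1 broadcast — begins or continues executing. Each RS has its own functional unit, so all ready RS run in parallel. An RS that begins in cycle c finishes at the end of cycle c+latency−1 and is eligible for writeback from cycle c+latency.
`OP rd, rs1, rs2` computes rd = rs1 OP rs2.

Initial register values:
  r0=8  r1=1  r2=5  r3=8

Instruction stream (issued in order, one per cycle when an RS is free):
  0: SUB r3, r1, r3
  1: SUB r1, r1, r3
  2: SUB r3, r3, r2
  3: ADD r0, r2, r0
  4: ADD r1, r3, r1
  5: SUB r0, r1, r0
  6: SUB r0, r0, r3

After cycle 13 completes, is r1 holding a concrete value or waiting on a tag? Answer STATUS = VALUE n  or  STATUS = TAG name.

STATUS = VALUE -4

cycle 1: issue SUB r3<-Add1 // r0:8,r1:1,r2:5,r3:Add1
cycle 2: issue SUB r1<-Add2 // r0:8,r1:Add2,r2:5,r3:Add1
cycle 3: issue SUB r3<-Add3 // r0:8,r1:Add2,r2:5,r3:Add3
cycle 4: CDB Add1=-7; issue ADD r0<-Add1 // r0:Add1,r1:Add2,r2:5,r3:Add3
cycle 5: stall // r0:Add1,r1:Add2,r2:5,r3:Add3
cycle 6: stall // r0:Add1,r1:Add2,r2:5,r3:Add3
cycle 7: CDB Add1=13; issue ADD r1<-Add1 // r0:13,r1:Add1,r2:5,r3:Add3
cycle 8: CDB Add2=8; issue SUB r0<-Add2 // r0:Add2,r1:Add1,r2:5,r3:Add3
cycle 9: CDB Add3=-12; issue SUB r0<-Add3 // r0:Add3,r1:Add1,r2:5,r3:-12
cycle 10: - // r0:Add3,r1:Add1,r2:5,r3:-12
cycle 11: - // r0:Add3,r1:Add1,r2:5,r3:-12
cycle 12: CDB Add1=-4 // r0:Add3,r1:-4,r2:5,r3:-12
cycle 13: - // r0:Add3,r1:-4,r2:5,r3:-12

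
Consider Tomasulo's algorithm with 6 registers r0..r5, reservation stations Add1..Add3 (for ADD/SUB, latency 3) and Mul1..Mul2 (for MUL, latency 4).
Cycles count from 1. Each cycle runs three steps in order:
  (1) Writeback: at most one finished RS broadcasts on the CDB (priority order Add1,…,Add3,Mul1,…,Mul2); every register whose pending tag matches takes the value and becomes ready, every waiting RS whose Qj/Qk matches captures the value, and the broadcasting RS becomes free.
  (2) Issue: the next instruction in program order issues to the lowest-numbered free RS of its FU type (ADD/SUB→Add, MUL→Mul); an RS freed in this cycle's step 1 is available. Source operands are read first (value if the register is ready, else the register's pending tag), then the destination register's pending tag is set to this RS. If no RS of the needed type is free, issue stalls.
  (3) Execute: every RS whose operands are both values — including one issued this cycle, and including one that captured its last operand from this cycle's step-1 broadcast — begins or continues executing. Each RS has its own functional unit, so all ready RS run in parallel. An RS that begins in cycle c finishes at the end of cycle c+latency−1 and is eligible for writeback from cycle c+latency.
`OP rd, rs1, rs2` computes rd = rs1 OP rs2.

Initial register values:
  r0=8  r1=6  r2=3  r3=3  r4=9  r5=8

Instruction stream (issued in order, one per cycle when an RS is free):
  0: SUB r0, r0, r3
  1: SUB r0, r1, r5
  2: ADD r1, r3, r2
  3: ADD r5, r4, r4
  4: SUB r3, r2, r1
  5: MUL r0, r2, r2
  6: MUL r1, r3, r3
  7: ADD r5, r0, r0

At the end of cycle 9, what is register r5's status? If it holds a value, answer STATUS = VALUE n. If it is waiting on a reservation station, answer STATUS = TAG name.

STATUS = TAG Add1

cycle 1: issue SUB r0<-Add1 // r0:Add1,r1:6,r2:3,r3:3,r4:9,r5:8
cycle 2: issue SUB r0<-Add2 // r0:Add2,r1:6,r2:3,r3:3,r4:9,r5:8
cycle 3: issue ADD r1<-Add3 // r0:Add2,r1:Add3,r2:3,r3:3,r4:9,r5:8
cycle 4: CDB Add1=5; issue ADD r5<-Add1 // r0:Add2,r1:Add3,r2:3,r3:3,r4:9,r5:Add1
cycle 5: CDB Add2=-2; issue SUB r3<-Add2 // r0:-2,r1:Add3,r2:3,r3:Add2,r4:9,r5:Add1
cycle 6: CDB Add3=6; issue MUL r0<-Mul1 // r0:Mul1,r1:6,r2:3,r3:Add2,r4:9,r5:Add1
cycle 7: CDB Add1=18; issue MUL r1<-Mul2 // r0:Mul1,r1:Mul2,r2:3,r3:Add2,r4:9,r5:18
cycle 8: issue ADD r5<-Add1 // r0:Mul1,r1:Mul2,r2:3,r3:Add2,r4:9,r5:Add1
cycle 9: CDB Add2=-3 // r0:Mul1,r1:Mul2,r2:3,r3:-3,r4:9,r5:Add1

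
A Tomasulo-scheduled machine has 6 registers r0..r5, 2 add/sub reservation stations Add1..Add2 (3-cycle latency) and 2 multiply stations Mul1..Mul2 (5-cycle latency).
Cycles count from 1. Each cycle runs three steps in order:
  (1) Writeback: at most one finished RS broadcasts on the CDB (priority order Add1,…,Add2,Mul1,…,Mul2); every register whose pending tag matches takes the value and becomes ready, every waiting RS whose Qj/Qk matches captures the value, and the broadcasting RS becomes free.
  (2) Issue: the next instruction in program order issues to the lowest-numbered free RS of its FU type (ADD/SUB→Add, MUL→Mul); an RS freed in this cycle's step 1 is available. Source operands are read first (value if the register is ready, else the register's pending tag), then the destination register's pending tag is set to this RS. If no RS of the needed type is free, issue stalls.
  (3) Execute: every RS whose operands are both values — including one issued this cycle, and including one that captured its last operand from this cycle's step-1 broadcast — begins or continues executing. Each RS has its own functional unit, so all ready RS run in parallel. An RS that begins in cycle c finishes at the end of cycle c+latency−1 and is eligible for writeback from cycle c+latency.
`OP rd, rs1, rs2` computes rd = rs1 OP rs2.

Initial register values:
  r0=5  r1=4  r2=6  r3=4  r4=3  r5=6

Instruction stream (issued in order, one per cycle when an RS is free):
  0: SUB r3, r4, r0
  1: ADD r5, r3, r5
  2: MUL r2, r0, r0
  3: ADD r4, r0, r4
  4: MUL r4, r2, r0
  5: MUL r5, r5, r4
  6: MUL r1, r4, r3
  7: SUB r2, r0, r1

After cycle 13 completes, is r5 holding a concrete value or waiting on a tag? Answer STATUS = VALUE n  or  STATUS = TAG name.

STATUS = TAG Mul1

c1: issue SUB r3<-Add1 | r0:5,r1:4,r2:6,r3:Add1,r4:3,r5:6
c2: issue ADD r5<-Add2 | r0:5,r1:4,r2:6,r3:Add1,r4:3,r5:Add2
c3: issue MUL r2<-Mul1 | r0:5,r1:4,r2:Mul1,r3:Add1,r4:3,r5:Add2
c4: CDB Add1=-2; issue ADD r4<-Add1 | r0:5,r1:4,r2:Mul1,r3:-2,r4:Add1,r5:Add2
c5: issue MUL r4<-Mul2 | r0:5,r1:4,r2:Mul1,r3:-2,r4:Mul2,r5:Add2
c6: stall | r0:5,r1:4,r2:Mul1,r3:-2,r4:Mul2,r5:Add2
c7: CDB Add1=8; stall | r0:5,r1:4,r2:Mul1,r3:-2,r4:Mul2,r5:Add2
c8: CDB Add2=4; stall | r0:5,r1:4,r2:Mul1,r3:-2,r4:Mul2,r5:4
c9: CDB Mul1=25; issue MUL r5<-Mul1 | r0:5,r1:4,r2:25,r3:-2,r4:Mul2,r5:Mul1
c10: stall | r0:5,r1:4,r2:25,r3:-2,r4:Mul2,r5:Mul1
c11: stall | r0:5,r1:4,r2:25,r3:-2,r4:Mul2,r5:Mul1
c12: stall | r0:5,r1:4,r2:25,r3:-2,r4:Mul2,r5:Mul1
c13: stall | r0:5,r1:4,r2:25,r3:-2,r4:Mul2,r5:Mul1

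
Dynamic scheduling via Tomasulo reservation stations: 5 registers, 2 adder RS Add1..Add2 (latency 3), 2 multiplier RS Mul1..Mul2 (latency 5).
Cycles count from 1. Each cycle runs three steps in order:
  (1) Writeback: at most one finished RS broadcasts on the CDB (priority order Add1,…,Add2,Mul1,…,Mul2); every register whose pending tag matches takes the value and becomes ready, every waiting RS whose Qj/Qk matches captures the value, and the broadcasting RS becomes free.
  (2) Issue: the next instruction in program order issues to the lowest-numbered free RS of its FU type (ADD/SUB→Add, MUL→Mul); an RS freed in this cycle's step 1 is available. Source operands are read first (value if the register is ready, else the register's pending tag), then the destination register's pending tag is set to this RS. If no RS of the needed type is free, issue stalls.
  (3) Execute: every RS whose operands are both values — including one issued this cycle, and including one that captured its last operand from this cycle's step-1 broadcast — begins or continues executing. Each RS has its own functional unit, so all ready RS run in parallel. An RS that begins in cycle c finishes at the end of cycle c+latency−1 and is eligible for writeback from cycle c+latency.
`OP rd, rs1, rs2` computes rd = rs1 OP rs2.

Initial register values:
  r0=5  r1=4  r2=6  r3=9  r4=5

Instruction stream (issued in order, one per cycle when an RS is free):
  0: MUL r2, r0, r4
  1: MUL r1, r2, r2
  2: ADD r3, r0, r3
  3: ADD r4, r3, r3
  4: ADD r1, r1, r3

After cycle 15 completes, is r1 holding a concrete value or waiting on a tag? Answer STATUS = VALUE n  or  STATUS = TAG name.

c1: issue MUL r2<-Mul1 | r0:5,r1:4,r2:Mul1,r3:9,r4:5
c2: issue MUL r1<-Mul2 | r0:5,r1:Mul2,r2:Mul1,r3:9,r4:5
c3: issue ADD r3<-Add1 | r0:5,r1:Mul2,r2:Mul1,r3:Add1,r4:5
c4: issue ADD r4<-Add2 | r0:5,r1:Mul2,r2:Mul1,r3:Add1,r4:Add2
c5: stall | r0:5,r1:Mul2,r2:Mul1,r3:Add1,r4:Add2
c6: CDB Add1=14; issue ADD r1<-Add1 | r0:5,r1:Add1,r2:Mul1,r3:14,r4:Add2
c7: CDB Mul1=25 | r0:5,r1:Add1,r2:25,r3:14,r4:Add2
c8: - | r0:5,r1:Add1,r2:25,r3:14,r4:Add2
c9: CDB Add2=28 | r0:5,r1:Add1,r2:25,r3:14,r4:28
c10: - | r0:5,r1:Add1,r2:25,r3:14,r4:28
c11: - | r0:5,r1:Add1,r2:25,r3:14,r4:28
c12: CDB Mul2=625 | r0:5,r1:Add1,r2:25,r3:14,r4:28
c13: - | r0:5,r1:Add1,r2:25,r3:14,r4:28
c14: - | r0:5,r1:Add1,r2:25,r3:14,r4:28
c15: CDB Add1=639 | r0:5,r1:639,r2:25,r3:14,r4:28

STATUS = VALUE 639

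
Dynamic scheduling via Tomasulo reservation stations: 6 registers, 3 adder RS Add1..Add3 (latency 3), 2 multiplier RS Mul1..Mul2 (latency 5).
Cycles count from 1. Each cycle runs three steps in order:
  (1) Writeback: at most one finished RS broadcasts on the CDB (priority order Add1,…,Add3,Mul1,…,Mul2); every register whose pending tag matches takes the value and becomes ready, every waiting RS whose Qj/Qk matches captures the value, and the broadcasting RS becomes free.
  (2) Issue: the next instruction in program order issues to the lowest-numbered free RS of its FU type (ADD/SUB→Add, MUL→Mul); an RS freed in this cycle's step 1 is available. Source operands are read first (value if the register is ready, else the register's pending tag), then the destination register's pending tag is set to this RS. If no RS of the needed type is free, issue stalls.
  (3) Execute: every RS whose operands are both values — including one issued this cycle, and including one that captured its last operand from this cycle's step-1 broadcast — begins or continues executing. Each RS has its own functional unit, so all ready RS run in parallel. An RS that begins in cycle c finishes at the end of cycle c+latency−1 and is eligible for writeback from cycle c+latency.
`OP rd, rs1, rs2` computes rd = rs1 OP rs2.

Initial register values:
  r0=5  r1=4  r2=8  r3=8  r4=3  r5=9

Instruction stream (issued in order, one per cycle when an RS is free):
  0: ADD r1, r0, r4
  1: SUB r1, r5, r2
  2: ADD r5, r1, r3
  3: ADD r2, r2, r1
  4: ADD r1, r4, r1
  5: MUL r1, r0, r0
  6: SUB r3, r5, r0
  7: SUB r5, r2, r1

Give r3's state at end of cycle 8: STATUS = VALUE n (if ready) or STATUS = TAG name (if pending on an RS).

STATUS = TAG Add1

cycle 1: issue ADD r1<-Add1 // r0:5,r1:Add1,r2:8,r3:8,r4:3,r5:9
cycle 2: issue SUB r1<-Add2 // r0:5,r1:Add2,r2:8,r3:8,r4:3,r5:9
cycle 3: issue ADD r5<-Add3 // r0:5,r1:Add2,r2:8,r3:8,r4:3,r5:Add3
cycle 4: CDB Add1=8; issue ADD r2<-Add1 // r0:5,r1:Add2,r2:Add1,r3:8,r4:3,r5:Add3
cycle 5: CDB Add2=1; issue ADD r1<-Add2 // r0:5,r1:Add2,r2:Add1,r3:8,r4:3,r5:Add3
cycle 6: issue MUL r1<-Mul1 // r0:5,r1:Mul1,r2:Add1,r3:8,r4:3,r5:Add3
cycle 7: stall // r0:5,r1:Mul1,r2:Add1,r3:8,r4:3,r5:Add3
cycle 8: CDB Add1=9; issue SUB r3<-Add1 // r0:5,r1:Mul1,r2:9,r3:Add1,r4:3,r5:Add3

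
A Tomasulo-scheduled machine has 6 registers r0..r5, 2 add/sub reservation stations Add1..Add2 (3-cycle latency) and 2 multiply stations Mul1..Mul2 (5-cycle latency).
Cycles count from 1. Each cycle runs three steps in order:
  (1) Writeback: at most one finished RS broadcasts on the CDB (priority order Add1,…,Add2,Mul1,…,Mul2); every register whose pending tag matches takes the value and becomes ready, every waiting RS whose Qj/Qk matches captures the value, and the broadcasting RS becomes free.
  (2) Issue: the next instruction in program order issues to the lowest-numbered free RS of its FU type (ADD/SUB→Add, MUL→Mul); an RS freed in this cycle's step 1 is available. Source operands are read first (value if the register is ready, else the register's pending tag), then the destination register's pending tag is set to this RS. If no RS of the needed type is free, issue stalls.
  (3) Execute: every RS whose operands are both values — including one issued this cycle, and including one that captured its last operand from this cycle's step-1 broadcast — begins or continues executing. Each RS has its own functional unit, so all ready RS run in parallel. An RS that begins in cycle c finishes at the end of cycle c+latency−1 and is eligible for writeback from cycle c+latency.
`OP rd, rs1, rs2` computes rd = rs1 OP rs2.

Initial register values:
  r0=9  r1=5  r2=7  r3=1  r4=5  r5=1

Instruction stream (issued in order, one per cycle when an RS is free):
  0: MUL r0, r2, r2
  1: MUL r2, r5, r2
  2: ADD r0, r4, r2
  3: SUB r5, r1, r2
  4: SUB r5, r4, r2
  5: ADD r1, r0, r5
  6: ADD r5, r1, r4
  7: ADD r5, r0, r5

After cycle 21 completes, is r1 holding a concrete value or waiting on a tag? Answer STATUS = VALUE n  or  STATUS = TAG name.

c1: issue MUL r0<-Mul1 | r0:Mul1,r1:5,r2:7,r3:1,r4:5,r5:1
c2: issue MUL r2<-Mul2 | r0:Mul1,r1:5,r2:Mul2,r3:1,r4:5,r5:1
c3: issue ADD r0<-Add1 | r0:Add1,r1:5,r2:Mul2,r3:1,r4:5,r5:1
c4: issue SUB r5<-Add2 | r0:Add1,r1:5,r2:Mul2,r3:1,r4:5,r5:Add2
c5: stall | r0:Add1,r1:5,r2:Mul2,r3:1,r4:5,r5:Add2
c6: CDB Mul1=49; stall | r0:Add1,r1:5,r2:Mul2,r3:1,r4:5,r5:Add2
c7: CDB Mul2=7; stall | r0:Add1,r1:5,r2:7,r3:1,r4:5,r5:Add2
c8: stall | r0:Add1,r1:5,r2:7,r3:1,r4:5,r5:Add2
c9: stall | r0:Add1,r1:5,r2:7,r3:1,r4:5,r5:Add2
c10: CDB Add1=12; issue SUB r5<-Add1 | r0:12,r1:5,r2:7,r3:1,r4:5,r5:Add1
c11: CDB Add2=-2; issue ADD r1<-Add2 | r0:12,r1:Add2,r2:7,r3:1,r4:5,r5:Add1
c12: stall | r0:12,r1:Add2,r2:7,r3:1,r4:5,r5:Add1
c13: CDB Add1=-2; issue ADD r5<-Add1 | r0:12,r1:Add2,r2:7,r3:1,r4:5,r5:Add1
c14: stall | r0:12,r1:Add2,r2:7,r3:1,r4:5,r5:Add1
c15: stall | r0:12,r1:Add2,r2:7,r3:1,r4:5,r5:Add1
c16: CDB Add2=10; issue ADD r5<-Add2 | r0:12,r1:10,r2:7,r3:1,r4:5,r5:Add2
c17: - | r0:12,r1:10,r2:7,r3:1,r4:5,r5:Add2
c18: - | r0:12,r1:10,r2:7,r3:1,r4:5,r5:Add2
c19: CDB Add1=15 | r0:12,r1:10,r2:7,r3:1,r4:5,r5:Add2
c20: - | r0:12,r1:10,r2:7,r3:1,r4:5,r5:Add2
c21: - | r0:12,r1:10,r2:7,r3:1,r4:5,r5:Add2

STATUS = VALUE 10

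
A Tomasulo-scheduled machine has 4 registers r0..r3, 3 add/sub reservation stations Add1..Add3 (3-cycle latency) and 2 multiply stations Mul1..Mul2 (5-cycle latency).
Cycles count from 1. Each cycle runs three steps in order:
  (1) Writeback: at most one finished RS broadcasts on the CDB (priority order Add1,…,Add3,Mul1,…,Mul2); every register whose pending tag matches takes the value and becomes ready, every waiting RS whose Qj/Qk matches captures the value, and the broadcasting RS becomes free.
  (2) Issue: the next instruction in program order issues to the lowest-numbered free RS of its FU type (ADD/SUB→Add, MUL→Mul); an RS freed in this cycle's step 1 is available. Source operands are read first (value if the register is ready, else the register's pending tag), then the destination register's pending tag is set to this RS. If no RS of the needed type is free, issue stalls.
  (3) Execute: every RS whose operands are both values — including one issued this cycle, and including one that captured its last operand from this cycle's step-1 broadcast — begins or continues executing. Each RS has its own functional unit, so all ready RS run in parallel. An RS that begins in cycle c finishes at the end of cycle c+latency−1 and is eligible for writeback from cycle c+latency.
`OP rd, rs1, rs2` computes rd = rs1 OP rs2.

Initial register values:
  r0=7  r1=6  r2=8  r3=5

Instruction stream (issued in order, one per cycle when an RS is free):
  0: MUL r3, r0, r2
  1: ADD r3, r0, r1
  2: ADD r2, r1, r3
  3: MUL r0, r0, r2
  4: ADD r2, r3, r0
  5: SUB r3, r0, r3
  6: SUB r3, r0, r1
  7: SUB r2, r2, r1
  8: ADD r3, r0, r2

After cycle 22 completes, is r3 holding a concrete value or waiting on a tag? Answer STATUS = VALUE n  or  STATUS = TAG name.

  c1: issue MUL r3<-Mul1  regs: r0:7,r1:6,r2:8,r3:Mul1
  c2: issue ADD r3<-Add1  regs: r0:7,r1:6,r2:8,r3:Add1
  c3: issue ADD r2<-Add2  regs: r0:7,r1:6,r2:Add2,r3:Add1
  c4: issue MUL r0<-Mul2  regs: r0:Mul2,r1:6,r2:Add2,r3:Add1
  c5: CDB Add1=13; issue ADD r2<-Add1  regs: r0:Mul2,r1:6,r2:Add1,r3:13
  c6: CDB Mul1=56; issue SUB r3<-Add3  regs: r0:Mul2,r1:6,r2:Add1,r3:Add3
  c7: stall  regs: r0:Mul2,r1:6,r2:Add1,r3:Add3
  c8: CDB Add2=19; issue SUB r3<-Add2  regs: r0:Mul2,r1:6,r2:Add1,r3:Add2
  c9: stall  regs: r0:Mul2,r1:6,r2:Add1,r3:Add2
  c10: stall  regs: r0:Mul2,r1:6,r2:Add1,r3:Add2
  c11: stall  regs: r0:Mul2,r1:6,r2:Add1,r3:Add2
  c12: stall  regs: r0:Mul2,r1:6,r2:Add1,r3:Add2
  c13: CDB Mul2=133; stall  regs: r0:133,r1:6,r2:Add1,r3:Add2
  c14: stall  regs: r0:133,r1:6,r2:Add1,r3:Add2
  c15: stall  regs: r0:133,r1:6,r2:Add1,r3:Add2
  c16: CDB Add1=146; issue SUB r2<-Add1  regs: r0:133,r1:6,r2:Add1,r3:Add2
  c17: CDB Add2=127; issue ADD r3<-Add2  regs: r0:133,r1:6,r2:Add1,r3:Add2
  c18: CDB Add3=120  regs: r0:133,r1:6,r2:Add1,r3:Add2
  c19: CDB Add1=140  regs: r0:133,r1:6,r2:140,r3:Add2
  c20: -  regs: r0:133,r1:6,r2:140,r3:Add2
  c21: -  regs: r0:133,r1:6,r2:140,r3:Add2
  c22: CDB Add2=273  regs: r0:133,r1:6,r2:140,r3:273

STATUS = VALUE 273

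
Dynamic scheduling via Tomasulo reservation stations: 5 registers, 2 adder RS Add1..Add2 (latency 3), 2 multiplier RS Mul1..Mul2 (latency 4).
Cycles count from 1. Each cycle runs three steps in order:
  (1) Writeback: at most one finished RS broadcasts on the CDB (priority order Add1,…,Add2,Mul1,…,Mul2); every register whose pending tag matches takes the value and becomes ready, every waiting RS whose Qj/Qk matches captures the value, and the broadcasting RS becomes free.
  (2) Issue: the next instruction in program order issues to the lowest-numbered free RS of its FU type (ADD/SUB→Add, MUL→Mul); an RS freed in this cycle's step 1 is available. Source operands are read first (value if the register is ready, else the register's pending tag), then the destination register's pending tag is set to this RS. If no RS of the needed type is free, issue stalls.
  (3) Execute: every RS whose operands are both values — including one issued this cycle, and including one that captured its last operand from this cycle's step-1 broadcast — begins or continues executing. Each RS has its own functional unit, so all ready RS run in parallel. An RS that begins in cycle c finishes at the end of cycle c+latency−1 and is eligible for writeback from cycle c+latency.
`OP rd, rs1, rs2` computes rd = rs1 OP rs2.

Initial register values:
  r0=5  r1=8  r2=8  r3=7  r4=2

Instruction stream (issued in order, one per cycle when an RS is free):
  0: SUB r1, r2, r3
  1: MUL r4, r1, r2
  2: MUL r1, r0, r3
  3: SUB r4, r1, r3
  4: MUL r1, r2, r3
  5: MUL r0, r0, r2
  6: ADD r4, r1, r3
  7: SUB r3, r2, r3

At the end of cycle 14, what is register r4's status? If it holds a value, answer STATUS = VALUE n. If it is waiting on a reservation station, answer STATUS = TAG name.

c1: issue SUB r1<-Add1 | r0:5,r1:Add1,r2:8,r3:7,r4:2
c2: issue MUL r4<-Mul1 | r0:5,r1:Add1,r2:8,r3:7,r4:Mul1
c3: issue MUL r1<-Mul2 | r0:5,r1:Mul2,r2:8,r3:7,r4:Mul1
c4: CDB Add1=1; issue SUB r4<-Add1 | r0:5,r1:Mul2,r2:8,r3:7,r4:Add1
c5: stall | r0:5,r1:Mul2,r2:8,r3:7,r4:Add1
c6: stall | r0:5,r1:Mul2,r2:8,r3:7,r4:Add1
c7: CDB Mul2=35; issue MUL r1<-Mul2 | r0:5,r1:Mul2,r2:8,r3:7,r4:Add1
c8: CDB Mul1=8; issue MUL r0<-Mul1 | r0:Mul1,r1:Mul2,r2:8,r3:7,r4:Add1
c9: issue ADD r4<-Add2 | r0:Mul1,r1:Mul2,r2:8,r3:7,r4:Add2
c10: CDB Add1=28; issue SUB r3<-Add1 | r0:Mul1,r1:Mul2,r2:8,r3:Add1,r4:Add2
c11: CDB Mul2=56 | r0:Mul1,r1:56,r2:8,r3:Add1,r4:Add2
c12: CDB Mul1=40 | r0:40,r1:56,r2:8,r3:Add1,r4:Add2
c13: CDB Add1=1 | r0:40,r1:56,r2:8,r3:1,r4:Add2
c14: CDB Add2=63 | r0:40,r1:56,r2:8,r3:1,r4:63

STATUS = VALUE 63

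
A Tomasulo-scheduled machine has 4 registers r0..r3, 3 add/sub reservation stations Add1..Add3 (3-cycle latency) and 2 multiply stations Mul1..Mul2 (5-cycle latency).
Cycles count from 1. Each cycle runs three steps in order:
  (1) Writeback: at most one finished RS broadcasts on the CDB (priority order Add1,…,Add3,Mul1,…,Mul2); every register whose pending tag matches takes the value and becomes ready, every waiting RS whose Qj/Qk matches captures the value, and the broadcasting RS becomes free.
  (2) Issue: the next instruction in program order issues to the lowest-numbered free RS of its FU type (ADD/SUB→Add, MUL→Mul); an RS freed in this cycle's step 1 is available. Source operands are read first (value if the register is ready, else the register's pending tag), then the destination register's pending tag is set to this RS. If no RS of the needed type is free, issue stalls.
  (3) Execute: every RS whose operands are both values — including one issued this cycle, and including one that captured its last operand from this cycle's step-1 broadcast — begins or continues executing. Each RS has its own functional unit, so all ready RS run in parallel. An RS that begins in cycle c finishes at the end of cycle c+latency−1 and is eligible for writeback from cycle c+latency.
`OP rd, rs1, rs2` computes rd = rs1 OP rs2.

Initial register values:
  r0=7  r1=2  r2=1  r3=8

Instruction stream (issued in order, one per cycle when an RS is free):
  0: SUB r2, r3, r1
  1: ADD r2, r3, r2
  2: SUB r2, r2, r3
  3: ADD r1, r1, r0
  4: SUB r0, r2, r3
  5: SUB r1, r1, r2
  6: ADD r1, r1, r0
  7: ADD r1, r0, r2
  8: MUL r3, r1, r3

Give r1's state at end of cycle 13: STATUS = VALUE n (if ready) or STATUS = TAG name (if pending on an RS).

  c1: issue SUB r2<-Add1  regs: r0:7,r1:2,r2:Add1,r3:8
  c2: issue ADD r2<-Add2  regs: r0:7,r1:2,r2:Add2,r3:8
  c3: issue SUB r2<-Add3  regs: r0:7,r1:2,r2:Add3,r3:8
  c4: CDB Add1=6; issue ADD r1<-Add1  regs: r0:7,r1:Add1,r2:Add3,r3:8
  c5: stall  regs: r0:7,r1:Add1,r2:Add3,r3:8
  c6: stall  regs: r0:7,r1:Add1,r2:Add3,r3:8
  c7: CDB Add1=9; issue SUB r0<-Add1  regs: r0:Add1,r1:9,r2:Add3,r3:8
  c8: CDB Add2=14; issue SUB r1<-Add2  regs: r0:Add1,r1:Add2,r2:Add3,r3:8
  c9: stall  regs: r0:Add1,r1:Add2,r2:Add3,r3:8
  c10: stall  regs: r0:Add1,r1:Add2,r2:Add3,r3:8
  c11: CDB Add3=6; issue ADD r1<-Add3  regs: r0:Add1,r1:Add3,r2:6,r3:8
  c12: stall  regs: r0:Add1,r1:Add3,r2:6,r3:8
  c13: stall  regs: r0:Add1,r1:Add3,r2:6,r3:8

STATUS = TAG Add3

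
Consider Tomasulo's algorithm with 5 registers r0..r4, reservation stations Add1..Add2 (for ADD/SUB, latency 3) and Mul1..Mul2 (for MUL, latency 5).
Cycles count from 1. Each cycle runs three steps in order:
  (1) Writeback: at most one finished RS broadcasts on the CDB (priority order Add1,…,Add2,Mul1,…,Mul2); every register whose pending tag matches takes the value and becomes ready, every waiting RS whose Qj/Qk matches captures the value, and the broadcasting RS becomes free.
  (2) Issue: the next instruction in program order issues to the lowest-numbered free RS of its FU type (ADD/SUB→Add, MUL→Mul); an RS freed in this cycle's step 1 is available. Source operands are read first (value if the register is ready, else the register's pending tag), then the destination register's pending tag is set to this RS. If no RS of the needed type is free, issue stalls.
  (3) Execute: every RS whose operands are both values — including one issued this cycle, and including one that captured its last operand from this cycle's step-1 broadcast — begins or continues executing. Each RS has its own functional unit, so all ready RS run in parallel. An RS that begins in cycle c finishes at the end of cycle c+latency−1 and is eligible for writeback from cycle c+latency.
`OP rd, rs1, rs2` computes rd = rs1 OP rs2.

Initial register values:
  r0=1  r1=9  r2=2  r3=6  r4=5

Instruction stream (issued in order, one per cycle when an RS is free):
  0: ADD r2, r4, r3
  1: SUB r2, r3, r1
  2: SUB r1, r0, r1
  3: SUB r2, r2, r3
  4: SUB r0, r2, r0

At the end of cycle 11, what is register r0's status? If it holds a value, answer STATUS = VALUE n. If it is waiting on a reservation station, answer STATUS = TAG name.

STATUS = VALUE -10

c1: issue ADD r2<-Add1 | r0:1,r1:9,r2:Add1,r3:6,r4:5
c2: issue SUB r2<-Add2 | r0:1,r1:9,r2:Add2,r3:6,r4:5
c3: stall | r0:1,r1:9,r2:Add2,r3:6,r4:5
c4: CDB Add1=11; issue SUB r1<-Add1 | r0:1,r1:Add1,r2:Add2,r3:6,r4:5
c5: CDB Add2=-3; issue SUB r2<-Add2 | r0:1,r1:Add1,r2:Add2,r3:6,r4:5
c6: stall | r0:1,r1:Add1,r2:Add2,r3:6,r4:5
c7: CDB Add1=-8; issue SUB r0<-Add1 | r0:Add1,r1:-8,r2:Add2,r3:6,r4:5
c8: CDB Add2=-9 | r0:Add1,r1:-8,r2:-9,r3:6,r4:5
c9: - | r0:Add1,r1:-8,r2:-9,r3:6,r4:5
c10: - | r0:Add1,r1:-8,r2:-9,r3:6,r4:5
c11: CDB Add1=-10 | r0:-10,r1:-8,r2:-9,r3:6,r4:5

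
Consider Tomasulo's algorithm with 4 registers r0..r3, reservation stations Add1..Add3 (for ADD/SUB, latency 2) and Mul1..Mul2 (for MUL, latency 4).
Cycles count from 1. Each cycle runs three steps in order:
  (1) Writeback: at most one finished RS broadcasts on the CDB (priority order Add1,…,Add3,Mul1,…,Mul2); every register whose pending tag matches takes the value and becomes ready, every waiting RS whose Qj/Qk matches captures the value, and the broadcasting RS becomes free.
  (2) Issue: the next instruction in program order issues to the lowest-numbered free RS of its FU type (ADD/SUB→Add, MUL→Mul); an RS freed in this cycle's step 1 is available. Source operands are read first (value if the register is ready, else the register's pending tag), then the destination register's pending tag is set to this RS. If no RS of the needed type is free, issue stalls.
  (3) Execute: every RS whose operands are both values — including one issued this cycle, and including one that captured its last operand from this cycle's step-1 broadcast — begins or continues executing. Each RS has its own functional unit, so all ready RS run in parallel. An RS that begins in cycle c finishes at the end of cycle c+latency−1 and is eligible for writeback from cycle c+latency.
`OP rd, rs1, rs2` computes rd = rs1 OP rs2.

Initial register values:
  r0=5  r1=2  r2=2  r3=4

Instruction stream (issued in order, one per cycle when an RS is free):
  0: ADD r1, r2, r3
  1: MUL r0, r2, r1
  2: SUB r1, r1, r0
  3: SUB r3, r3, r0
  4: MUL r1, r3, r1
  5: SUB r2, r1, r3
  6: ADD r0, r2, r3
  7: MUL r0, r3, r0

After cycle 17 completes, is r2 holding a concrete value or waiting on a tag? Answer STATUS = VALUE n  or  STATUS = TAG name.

STATUS = VALUE 56

c1: issue ADD r1<-Add1 | r0:5,r1:Add1,r2:2,r3:4
c2: issue MUL r0<-Mul1 | r0:Mul1,r1:Add1,r2:2,r3:4
c3: CDB Add1=6; issue SUB r1<-Add1 | r0:Mul1,r1:Add1,r2:2,r3:4
c4: issue SUB r3<-Add2 | r0:Mul1,r1:Add1,r2:2,r3:Add2
c5: issue MUL r1<-Mul2 | r0:Mul1,r1:Mul2,r2:2,r3:Add2
c6: issue SUB r2<-Add3 | r0:Mul1,r1:Mul2,r2:Add3,r3:Add2
c7: CDB Mul1=12; stall | r0:12,r1:Mul2,r2:Add3,r3:Add2
c8: stall | r0:12,r1:Mul2,r2:Add3,r3:Add2
c9: CDB Add1=-6; issue ADD r0<-Add1 | r0:Add1,r1:Mul2,r2:Add3,r3:Add2
c10: CDB Add2=-8; issue MUL r0<-Mul1 | r0:Mul1,r1:Mul2,r2:Add3,r3:-8
c11: - | r0:Mul1,r1:Mul2,r2:Add3,r3:-8
c12: - | r0:Mul1,r1:Mul2,r2:Add3,r3:-8
c13: - | r0:Mul1,r1:Mul2,r2:Add3,r3:-8
c14: CDB Mul2=48 | r0:Mul1,r1:48,r2:Add3,r3:-8
c15: - | r0:Mul1,r1:48,r2:Add3,r3:-8
c16: CDB Add3=56 | r0:Mul1,r1:48,r2:56,r3:-8
c17: - | r0:Mul1,r1:48,r2:56,r3:-8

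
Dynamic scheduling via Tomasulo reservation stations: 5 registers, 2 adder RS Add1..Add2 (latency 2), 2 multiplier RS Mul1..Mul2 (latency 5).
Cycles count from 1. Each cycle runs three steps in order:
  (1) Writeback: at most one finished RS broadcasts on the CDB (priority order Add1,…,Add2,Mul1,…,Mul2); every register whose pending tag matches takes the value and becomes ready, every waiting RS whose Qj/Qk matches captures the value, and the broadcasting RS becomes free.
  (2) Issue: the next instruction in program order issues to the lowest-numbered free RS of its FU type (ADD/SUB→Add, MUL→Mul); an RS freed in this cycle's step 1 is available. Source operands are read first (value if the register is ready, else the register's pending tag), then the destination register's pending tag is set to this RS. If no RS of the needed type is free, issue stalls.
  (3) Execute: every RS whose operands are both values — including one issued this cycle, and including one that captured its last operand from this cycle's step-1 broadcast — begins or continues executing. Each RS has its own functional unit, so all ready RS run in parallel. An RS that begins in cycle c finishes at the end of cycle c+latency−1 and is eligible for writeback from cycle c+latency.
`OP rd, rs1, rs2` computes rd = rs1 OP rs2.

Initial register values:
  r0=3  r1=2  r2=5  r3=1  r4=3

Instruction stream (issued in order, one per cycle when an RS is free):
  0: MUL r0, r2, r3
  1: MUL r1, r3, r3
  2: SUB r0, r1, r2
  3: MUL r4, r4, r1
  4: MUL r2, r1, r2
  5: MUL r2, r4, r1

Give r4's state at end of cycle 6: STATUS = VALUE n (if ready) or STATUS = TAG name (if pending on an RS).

  c1: issue MUL r0<-Mul1  regs: r0:Mul1,r1:2,r2:5,r3:1,r4:3
  c2: issue MUL r1<-Mul2  regs: r0:Mul1,r1:Mul2,r2:5,r3:1,r4:3
  c3: issue SUB r0<-Add1  regs: r0:Add1,r1:Mul2,r2:5,r3:1,r4:3
  c4: stall  regs: r0:Add1,r1:Mul2,r2:5,r3:1,r4:3
  c5: stall  regs: r0:Add1,r1:Mul2,r2:5,r3:1,r4:3
  c6: CDB Mul1=5; issue MUL r4<-Mul1  regs: r0:Add1,r1:Mul2,r2:5,r3:1,r4:Mul1

STATUS = TAG Mul1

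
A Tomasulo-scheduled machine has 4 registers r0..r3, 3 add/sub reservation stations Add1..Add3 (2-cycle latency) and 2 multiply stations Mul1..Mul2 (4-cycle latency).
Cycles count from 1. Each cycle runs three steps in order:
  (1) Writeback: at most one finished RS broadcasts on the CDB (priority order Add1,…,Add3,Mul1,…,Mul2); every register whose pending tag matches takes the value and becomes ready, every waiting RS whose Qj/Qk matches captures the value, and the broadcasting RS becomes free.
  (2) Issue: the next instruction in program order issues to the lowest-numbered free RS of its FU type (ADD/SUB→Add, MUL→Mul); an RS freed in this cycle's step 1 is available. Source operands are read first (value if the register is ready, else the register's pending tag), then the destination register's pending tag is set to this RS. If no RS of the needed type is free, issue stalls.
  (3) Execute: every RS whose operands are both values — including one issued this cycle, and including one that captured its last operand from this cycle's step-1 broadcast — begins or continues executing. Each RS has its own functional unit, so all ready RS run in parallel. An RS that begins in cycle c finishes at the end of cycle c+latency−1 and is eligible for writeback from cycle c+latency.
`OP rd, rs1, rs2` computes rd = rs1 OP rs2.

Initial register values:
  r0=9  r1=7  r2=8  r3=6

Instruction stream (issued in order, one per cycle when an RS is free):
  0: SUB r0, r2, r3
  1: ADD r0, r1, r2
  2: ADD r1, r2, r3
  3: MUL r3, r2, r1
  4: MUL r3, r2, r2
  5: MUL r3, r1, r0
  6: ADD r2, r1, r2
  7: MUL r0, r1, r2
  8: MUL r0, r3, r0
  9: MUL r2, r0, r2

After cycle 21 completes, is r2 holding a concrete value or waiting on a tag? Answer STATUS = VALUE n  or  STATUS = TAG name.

STATUS = TAG Mul2

c1: issue SUB r0<-Add1 | r0:Add1,r1:7,r2:8,r3:6
c2: issue ADD r0<-Add2 | r0:Add2,r1:7,r2:8,r3:6
c3: CDB Add1=2; issue ADD r1<-Add1 | r0:Add2,r1:Add1,r2:8,r3:6
c4: CDB Add2=15; issue MUL r3<-Mul1 | r0:15,r1:Add1,r2:8,r3:Mul1
c5: CDB Add1=14; issue MUL r3<-Mul2 | r0:15,r1:14,r2:8,r3:Mul2
c6: stall | r0:15,r1:14,r2:8,r3:Mul2
c7: stall | r0:15,r1:14,r2:8,r3:Mul2
c8: stall | r0:15,r1:14,r2:8,r3:Mul2
c9: CDB Mul1=112; issue MUL r3<-Mul1 | r0:15,r1:14,r2:8,r3:Mul1
c10: CDB Mul2=64; issue ADD r2<-Add1 | r0:15,r1:14,r2:Add1,r3:Mul1
c11: issue MUL r0<-Mul2 | r0:Mul2,r1:14,r2:Add1,r3:Mul1
c12: CDB Add1=22; stall | r0:Mul2,r1:14,r2:22,r3:Mul1
c13: CDB Mul1=210; issue MUL r0<-Mul1 | r0:Mul1,r1:14,r2:22,r3:210
c14: stall | r0:Mul1,r1:14,r2:22,r3:210
c15: stall | r0:Mul1,r1:14,r2:22,r3:210
c16: CDB Mul2=308; issue MUL r2<-Mul2 | r0:Mul1,r1:14,r2:Mul2,r3:210
c17: - | r0:Mul1,r1:14,r2:Mul2,r3:210
c18: - | r0:Mul1,r1:14,r2:Mul2,r3:210
c19: - | r0:Mul1,r1:14,r2:Mul2,r3:210
c20: CDB Mul1=64680 | r0:64680,r1:14,r2:Mul2,r3:210
c21: - | r0:64680,r1:14,r2:Mul2,r3:210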